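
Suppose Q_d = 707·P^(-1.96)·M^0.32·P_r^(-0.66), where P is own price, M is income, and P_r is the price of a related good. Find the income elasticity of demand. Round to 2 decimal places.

0.32

For a Cobb–Douglas (constant-elasticity) form Q_d = A·M^α·…, the elasticity with respect to M equals the exponent α at every point.
Here the exponent on M is 0.32, so the income elasticity of demand is 0.32.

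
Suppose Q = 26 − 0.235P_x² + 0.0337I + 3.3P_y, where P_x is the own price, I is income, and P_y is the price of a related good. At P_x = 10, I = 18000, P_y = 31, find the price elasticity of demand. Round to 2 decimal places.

-0.07

First evaluate Q: 26 − 0.235(10)² + 0.0337(18000) + 3.3(31) = 26 − 23.5 + 606.6 + 102.3 = 711.4.
∂Q/∂P_x = −2·0.235·P_x = -4.7, so E_p = -4.7·(10/711.4) ≈ -0.07.
|E_p| < 1: demand is inelastic.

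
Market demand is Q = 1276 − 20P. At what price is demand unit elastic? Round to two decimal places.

For linear demand Q = a − bP, E = −bP/(a − bP). |E| = 1 ⇒ bP = a − bP ⇒ P = a/(2b).
P = 1276/(2·20) = 31.90.

31.90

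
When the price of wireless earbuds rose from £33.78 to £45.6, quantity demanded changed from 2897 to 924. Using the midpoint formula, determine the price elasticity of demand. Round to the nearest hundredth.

-3.47

%Δq = (924 − 2897)/[(2897 + 924)/2] = -1973/1910.5 ≈ -1.0327.
%ΔP = (45.6 − 33.78)/[(33.78 + 45.6)/2] = 11.82/39.69 ≈ 0.2978.
Arc elasticity E = %Δq/%ΔP ≈ -1.0327/0.2978 ≈ -3.47.
|E| > 1: demand is elastic over this range.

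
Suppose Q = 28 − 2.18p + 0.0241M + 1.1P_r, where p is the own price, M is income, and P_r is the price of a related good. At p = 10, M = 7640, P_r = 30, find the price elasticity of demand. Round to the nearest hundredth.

First evaluate Q: 28 − 2.18(10) + 0.0241(7640) + 1.1(30) = 28 − 21.8 + 184.124 + 33 = 223.324.
∂Q/∂p = −2.18, so E_p = (−2.18)·(10/223.324) ≈ -0.10.
|E_p| < 1: demand is inelastic.

-0.10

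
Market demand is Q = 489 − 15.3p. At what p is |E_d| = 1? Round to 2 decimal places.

For linear demand Q = a − bp, E = −bp/(a − bp). |E| = 1 ⇒ bp = a − bp ⇒ p = a/(2b).
p = 489/(2·15.3) ≈ 15.98.

15.98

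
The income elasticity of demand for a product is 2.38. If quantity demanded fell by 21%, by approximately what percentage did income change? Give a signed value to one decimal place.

%ΔQ ≈ E × %ΔI ⇒ %ΔI = %ΔQ / E = (-21%)/(2.38) ≈ -8.8%.

-8.8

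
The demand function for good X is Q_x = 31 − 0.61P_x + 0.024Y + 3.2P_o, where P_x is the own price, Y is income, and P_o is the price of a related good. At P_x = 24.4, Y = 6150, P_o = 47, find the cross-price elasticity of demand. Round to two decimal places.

Evaluating quantity at (P_x, Y, P_o) gives Q_x = 31 − 0.61(24.4) + 0.024(6150) + 3.2(47) = 31 − 14.884 + 147.6 + 150.4 = 314.116.
∂Q_x/∂P_o = +3.2, so E_xy = 3.2·(47/314.116) ≈ 0.48.
E_xy > 0: the goods are substitutes.

0.48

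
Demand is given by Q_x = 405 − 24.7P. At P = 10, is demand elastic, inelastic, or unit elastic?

elastic

At P = 10, Q_x = 158.
dQ_x/dP = −24.7.
Point elasticity E = (dQ_x/dP)·(P/Q_x) = -24.7 × 10/158 ≈ -1.563.
|E| ≈ 1.563 > 1, so demand is elastic.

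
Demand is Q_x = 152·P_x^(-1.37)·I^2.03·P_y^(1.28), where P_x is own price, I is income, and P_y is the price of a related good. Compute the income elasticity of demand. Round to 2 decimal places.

2.03

For a Cobb–Douglas (constant-elasticity) form Q_x = A·I^α·…, the elasticity with respect to I equals the exponent α at every point.
Here the exponent on I is 2.03, so the income elasticity of demand is 2.03.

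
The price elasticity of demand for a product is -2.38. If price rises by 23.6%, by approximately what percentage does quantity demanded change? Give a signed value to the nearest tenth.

%ΔQ ≈ E × %ΔP = (-2.38) × (23.6%) ≈ -56.2%.

-56.2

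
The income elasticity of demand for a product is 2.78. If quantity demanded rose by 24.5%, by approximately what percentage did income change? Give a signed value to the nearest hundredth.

8.81

%ΔQ ≈ E × %ΔI ⇒ %ΔI = %ΔQ / E = (24.5%)/(2.78) ≈ 8.81%.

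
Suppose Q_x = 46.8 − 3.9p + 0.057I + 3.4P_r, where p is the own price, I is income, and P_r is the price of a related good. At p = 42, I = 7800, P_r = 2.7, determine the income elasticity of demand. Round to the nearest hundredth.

Substituting, Q_x = 46.8 − 3.9(42) + 0.057(7800) + 3.4(2.7) = 46.8 − 163.8 + 444.6 + 9.18 = 336.78.
∂Q_x/∂I = +0.057, so E_I = 0.057·(7800/336.78) ≈ 1.32.
E_I > 1: normal good (luxury).

1.32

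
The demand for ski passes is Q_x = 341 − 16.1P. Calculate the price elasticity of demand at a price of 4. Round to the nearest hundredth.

At P = 4, Q_x = 276.6.
dQ_x/dP = −16.1.
Point elasticity E = (dQ_x/dP)·(P/Q_x) = -16.1 × 4/276.6 ≈ -0.23.
|E| < 1, so demand is inelastic at this price.

-0.23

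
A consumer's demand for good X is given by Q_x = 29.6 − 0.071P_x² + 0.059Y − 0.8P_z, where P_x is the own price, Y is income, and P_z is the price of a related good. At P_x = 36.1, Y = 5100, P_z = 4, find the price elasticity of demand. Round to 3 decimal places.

First evaluate Q_x: 29.6 − 0.071(36.1)² + 0.059(5100) − 0.8(4) = 29.6 − 92.5279 + 300.9 − 3.2 = 234.7721.
∂Q_x/∂P_x = −2·0.071·P_x = -5.1262, so E_p = -5.1262·(36.1/234.7721) ≈ -0.788.
|E_p| < 1: demand is inelastic.

-0.788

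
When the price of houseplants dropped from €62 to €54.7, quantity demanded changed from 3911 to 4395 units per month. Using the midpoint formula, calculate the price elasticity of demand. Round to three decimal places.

-0.932

%Δq = (4395 − 3911)/[(3911 + 4395)/2] = 484/4153 ≈ 0.1165.
%Δp = (54.7 − 62)/[(62 + 54.7)/2] = -7.3/58.35 ≈ -0.1251.
Arc elasticity E = %Δq/%Δp ≈ 0.1165/-0.1251 ≈ -0.932.
|E| < 1: demand is inelastic over this range.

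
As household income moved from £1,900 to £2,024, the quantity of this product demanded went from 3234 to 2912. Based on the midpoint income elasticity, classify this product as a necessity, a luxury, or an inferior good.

inferior

%ΔQ = (2912 − 3234)/[(3234+2912)/2] = -322/3073 ≈ -0.1048.
%ΔM = (2,024 − 1,900)/[(1,900+2,024)/2] = 124/1962 ≈ 0.0632.
E_I = %ΔQ/%ΔM ≈ -1.658.
E_I < 0: inferior good.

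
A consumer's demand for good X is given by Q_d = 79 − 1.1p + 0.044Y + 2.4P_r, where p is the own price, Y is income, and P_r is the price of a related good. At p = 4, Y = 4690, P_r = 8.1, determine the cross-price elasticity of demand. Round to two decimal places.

Substituting, Q_d = 79 − 1.1(4) + 0.044(4690) + 2.4(8.1) = 79 − 4.4 + 206.36 + 19.44 = 300.4.
∂Q_d/∂P_r = +2.4, so E_xy = 2.4·(8.1/300.4) ≈ 0.06.
E_xy > 0: the goods are substitutes.

0.06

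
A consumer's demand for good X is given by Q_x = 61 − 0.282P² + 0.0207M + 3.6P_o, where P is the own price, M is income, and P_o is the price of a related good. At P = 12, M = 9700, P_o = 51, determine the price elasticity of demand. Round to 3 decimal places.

First evaluate Q_x: 61 − 0.282(12)² + 0.0207(9700) + 3.6(51) = 61 − 40.608 + 200.79 + 183.6 = 404.782.
∂Q_x/∂P = −2·0.282·P = -6.768, so E_p = -6.768·(12/404.782) ≈ -0.201.
|E_p| < 1: demand is inelastic.

-0.201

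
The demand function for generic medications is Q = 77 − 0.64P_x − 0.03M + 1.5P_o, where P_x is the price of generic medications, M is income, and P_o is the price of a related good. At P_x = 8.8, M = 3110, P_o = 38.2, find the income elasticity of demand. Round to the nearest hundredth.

Q = 77 − 0.64(8.8) − 0.03(3110) + 1.5(38.2) = 77 − 5.632 − 93.3 + 57.3 = 35.368.
∂Q/∂M = −0.03, so E_I = -0.03·(3110/35.368) ≈ -2.64.
E_I < 0: inferior good.

-2.64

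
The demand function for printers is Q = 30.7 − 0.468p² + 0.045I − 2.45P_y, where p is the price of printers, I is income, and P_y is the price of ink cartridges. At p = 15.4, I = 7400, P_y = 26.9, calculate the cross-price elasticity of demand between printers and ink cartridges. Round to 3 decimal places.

Substituting, Q = 30.7 − 0.468(15.4)² + 0.045(7400) − 2.45(26.9) = 30.7 − 110.9909 + 333 − 65.905 = 186.8041.
∂Q/∂P_y = −2.45, so E_xy = -2.45·(26.9/186.8041) ≈ -0.353.
E_xy < 0: the goods are complements.

-0.353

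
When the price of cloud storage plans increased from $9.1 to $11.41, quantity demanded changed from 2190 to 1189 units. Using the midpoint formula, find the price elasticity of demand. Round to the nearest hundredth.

%Δq = (1189 − 2190)/[(2190 + 1189)/2] = -1001/1689.5 ≈ -0.5925.
%ΔP = (11.41 − 9.1)/[(9.1 + 11.41)/2] = 2.31/10.255 ≈ 0.2253.
Arc elasticity E = %Δq/%ΔP ≈ -0.5925/0.2253 ≈ -2.63.
|E| > 1: demand is elastic over this range.

-2.63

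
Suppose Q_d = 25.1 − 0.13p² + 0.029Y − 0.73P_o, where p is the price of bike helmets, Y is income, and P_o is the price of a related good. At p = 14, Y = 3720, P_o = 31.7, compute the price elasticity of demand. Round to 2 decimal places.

-0.60

First evaluate Q_d: 25.1 − 0.13(14)² + 0.029(3720) − 0.73(31.7) = 25.1 − 25.48 + 107.88 − 23.141 = 84.359.
∂Q_d/∂p = −2·0.13·p = -3.64, so E_p = -3.64·(14/84.359) ≈ -0.60.
|E_p| < 1: demand is inelastic.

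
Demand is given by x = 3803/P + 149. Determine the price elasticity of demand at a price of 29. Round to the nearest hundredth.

At P = 29, x = 280.1379.
dx/dP = −3803/P² = −4.522.
Point elasticity E = (dx/dP)·(P/x) = -4.522 × 29/280.1379 ≈ -0.47.
|E| < 1, so demand is inelastic at this price.

-0.47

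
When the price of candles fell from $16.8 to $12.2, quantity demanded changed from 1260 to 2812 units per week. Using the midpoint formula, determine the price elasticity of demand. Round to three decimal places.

%Δq = (2812 − 1260)/[(1260 + 2812)/2] = 1552/2036 ≈ 0.7623.
%ΔP = (12.2 − 16.8)/[(16.8 + 12.2)/2] = -4.6/14.5 ≈ -0.3172.
Arc elasticity E = %Δq/%ΔP ≈ 0.7623/-0.3172 ≈ -2.403.
|E| > 1: demand is elastic over this range.

-2.403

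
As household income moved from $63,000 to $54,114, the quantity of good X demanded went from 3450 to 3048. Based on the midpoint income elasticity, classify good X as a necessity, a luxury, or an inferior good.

necessity

%ΔQ = (3048 − 3450)/[(3450+3048)/2] = -402/3249 ≈ -0.1237.
%ΔM = (54,114 − 63,000)/[(63,000+54,114)/2] = -8886/58557 ≈ -0.1517.
E_I = %ΔQ/%ΔM ≈ 0.815.
E_I ∈ (0,1): normal good (necessity).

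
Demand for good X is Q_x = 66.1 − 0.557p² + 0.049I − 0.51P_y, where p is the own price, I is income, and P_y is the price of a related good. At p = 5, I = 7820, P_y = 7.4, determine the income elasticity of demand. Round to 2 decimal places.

0.89

First evaluate Q_x: 66.1 − 0.557(5)² + 0.049(7820) − 0.51(7.4) = 66.1 − 13.925 + 383.18 − 3.774 = 431.581.
∂Q_x/∂I = +0.049, so E_I = 0.049·(7820/431.581) ≈ 0.89.
E_I ∈ (0,1): normal good (necessity).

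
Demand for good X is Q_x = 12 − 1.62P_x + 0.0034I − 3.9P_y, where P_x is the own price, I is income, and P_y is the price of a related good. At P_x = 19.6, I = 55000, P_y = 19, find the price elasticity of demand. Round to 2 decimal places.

-0.34

Q_x = 12 − 1.62(19.6) + 0.0034(55000) − 3.9(19) = 12 − 31.752 + 187 − 74.1 = 93.148.
∂Q_x/∂P_x = −1.62, so E_p = (−1.62)·(19.6/93.148) ≈ -0.34.
|E_p| < 1: demand is inelastic.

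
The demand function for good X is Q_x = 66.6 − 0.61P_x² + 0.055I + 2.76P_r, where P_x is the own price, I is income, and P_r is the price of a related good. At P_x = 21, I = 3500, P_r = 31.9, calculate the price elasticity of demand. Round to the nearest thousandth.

-6.886

First evaluate Q_x: 66.6 − 0.61(21)² + 0.055(3500) + 2.76(31.9) = 66.6 − 269.01 + 192.5 + 88.044 = 78.134.
∂Q_x/∂P_x = −2·0.61·P_x = -25.62, so E_p = -25.62·(21/78.134) ≈ -6.886.
|E_p| > 1: demand is elastic.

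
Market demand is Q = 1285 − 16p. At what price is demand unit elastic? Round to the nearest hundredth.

For linear demand Q = a − bp, E = −bp/(a − bp). |E| = 1 ⇒ bp = a − bp ⇒ p = a/(2b).
p = 1285/(2·16) ≈ 40.16.

40.16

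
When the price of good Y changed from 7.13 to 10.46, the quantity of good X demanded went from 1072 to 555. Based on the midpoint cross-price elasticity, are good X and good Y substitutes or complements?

%ΔQ_x = (555 − 1072)/[(1072+555)/2] = -517/813.5 ≈ -0.6355.
%ΔP_y = (10.46 − 7.13)/[(7.13+10.46)/2] ≈ 0.3786.
E_xy = -0.6355/0.3786 ≈ -1.679.
E_xy < 0, so the goods are complements.

complements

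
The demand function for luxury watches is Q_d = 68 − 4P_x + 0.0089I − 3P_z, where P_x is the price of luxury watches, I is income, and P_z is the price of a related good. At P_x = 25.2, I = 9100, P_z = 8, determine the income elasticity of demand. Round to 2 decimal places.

Evaluating quantity at (P_x, I, P_z) gives Q_d = 68 − 4(25.2) + 0.0089(9100) − 3(8) = 68 − 100.8 + 80.99 − 24 = 24.19.
∂Q_d/∂I = +0.0089, so E_I = 0.0089·(9100/24.19) ≈ 3.35.
E_I > 1: normal good (luxury).

3.35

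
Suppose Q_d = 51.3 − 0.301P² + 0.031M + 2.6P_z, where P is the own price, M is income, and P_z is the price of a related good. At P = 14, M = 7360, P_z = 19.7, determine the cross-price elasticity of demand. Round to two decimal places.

Q_d = 51.3 − 0.301(14)² + 0.031(7360) + 2.6(19.7) = 51.3 − 58.996 + 228.16 + 51.22 = 271.684.
∂Q_d/∂P_z = +2.6, so E_xy = 2.6·(19.7/271.684) ≈ 0.19.
E_xy > 0: the goods are substitutes.

0.19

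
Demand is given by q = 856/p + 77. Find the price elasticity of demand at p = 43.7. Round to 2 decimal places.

-0.20

At p = 43.7, q = 96.5881.
dq/dp = −856/p² = −0.4482.
Point elasticity E = (dq/dp)·(p/q) = -0.4482 × 43.7/96.5881 ≈ -0.20.
|E| < 1, so demand is inelastic at this price.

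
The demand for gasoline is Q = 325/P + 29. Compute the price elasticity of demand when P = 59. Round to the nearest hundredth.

At P = 59, Q = 34.5085.
dQ/dP = −325/P² = −0.0934.
Point elasticity E = (dQ/dP)·(P/Q) = -0.0934 × 59/34.5085 ≈ -0.16.
|E| < 1, so demand is inelastic at this price.

-0.16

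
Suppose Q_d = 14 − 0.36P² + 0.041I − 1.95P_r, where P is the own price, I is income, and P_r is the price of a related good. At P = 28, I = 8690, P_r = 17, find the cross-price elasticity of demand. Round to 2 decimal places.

-0.60

At the given point, Q_d = 14 − 0.36(28)² + 0.041(8690) − 1.95(17) = 14 − 282.24 + 356.29 − 33.15 = 54.9.
∂Q_d/∂P_r = −1.95, so E_xy = -1.95·(17/54.9) ≈ -0.60.
E_xy < 0: the goods are complements.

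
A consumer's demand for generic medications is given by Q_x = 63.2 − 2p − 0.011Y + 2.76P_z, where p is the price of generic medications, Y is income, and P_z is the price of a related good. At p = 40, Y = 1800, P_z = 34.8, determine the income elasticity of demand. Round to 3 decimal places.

-0.333

Substituting, Q_x = 63.2 − 2(40) − 0.011(1800) + 2.76(34.8) = 63.2 − 80 − 19.8 + 96.048 = 59.448.
∂Q_x/∂Y = −0.011, so E_I = -0.011·(1800/59.448) ≈ -0.333.
E_I < 0: inferior good.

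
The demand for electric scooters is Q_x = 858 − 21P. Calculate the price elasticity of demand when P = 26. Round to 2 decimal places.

-1.75

At P = 26, Q_x = 312.
dQ_x/dP = −21.
Point elasticity E = (dQ_x/dP)·(P/Q_x) = -21 × 26/312 ≈ -1.75.
|E| > 1, so demand is elastic at this price.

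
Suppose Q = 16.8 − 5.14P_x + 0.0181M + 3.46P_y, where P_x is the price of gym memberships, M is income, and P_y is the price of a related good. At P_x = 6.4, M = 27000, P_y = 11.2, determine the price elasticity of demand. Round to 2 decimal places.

-0.06

Substituting, Q = 16.8 − 5.14(6.4) + 0.0181(27000) + 3.46(11.2) = 16.8 − 32.896 + 488.7 + 38.752 = 511.356.
∂Q/∂P_x = −5.14, so E_p = (−5.14)·(6.4/511.356) ≈ -0.06.
|E_p| < 1: demand is inelastic.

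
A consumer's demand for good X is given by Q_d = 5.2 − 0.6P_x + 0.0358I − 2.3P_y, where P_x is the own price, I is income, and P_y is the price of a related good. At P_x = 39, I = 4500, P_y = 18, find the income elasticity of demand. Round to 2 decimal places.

1.59

Substituting, Q_d = 5.2 − 0.6(39) + 0.0358(4500) − 2.3(18) = 5.2 − 23.4 + 161.1 − 41.4 = 101.5.
∂Q_d/∂I = +0.0358, so E_I = 0.0358·(4500/101.5) ≈ 1.59.
E_I > 1: normal good (luxury).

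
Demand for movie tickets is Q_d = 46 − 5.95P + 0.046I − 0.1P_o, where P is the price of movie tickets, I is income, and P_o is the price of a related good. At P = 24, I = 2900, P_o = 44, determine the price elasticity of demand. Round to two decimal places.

Substituting, Q_d = 46 − 5.95(24) + 0.046(2900) − 0.1(44) = 46 − 142.8 + 133.4 − 4.4 = 32.2.
∂Q_d/∂P = −5.95, so E_p = (−5.95)·(24/32.2) ≈ -4.43.
|E_p| > 1: demand is elastic.

-4.43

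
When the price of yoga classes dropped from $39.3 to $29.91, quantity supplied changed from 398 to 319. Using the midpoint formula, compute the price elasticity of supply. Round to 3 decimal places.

0.812

%Δq = (319 − 398)/[(398 + 319)/2] = -79/358.5 ≈ -0.2204.
%Δp = (29.91 − 39.3)/[(39.3 + 29.91)/2] = -9.39/34.605 ≈ -0.2713.
Arc elasticity E = %Δq/%Δp ≈ -0.2204/-0.2713 ≈ 0.812.
|E| < 1: supply is inelastic over this range.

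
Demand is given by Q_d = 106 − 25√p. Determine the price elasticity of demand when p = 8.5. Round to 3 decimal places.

At p = 8.5, Q_d = 33.1131.
dQ_d/dp = −25/(2√p) = −25/(2·2.9155).
Point elasticity E = (dQ_d/dp)·(p/Q_d) = -4.2875 × 8.5/33.1131 ≈ -1.101.
|E| > 1, so demand is elastic at this price.

-1.101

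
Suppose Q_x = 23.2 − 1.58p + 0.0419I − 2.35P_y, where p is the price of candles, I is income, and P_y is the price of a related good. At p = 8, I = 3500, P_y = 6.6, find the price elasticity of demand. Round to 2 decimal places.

-0.09

Evaluating quantity at (p, I, P_y) gives Q_x = 23.2 − 1.58(8) + 0.0419(3500) − 2.35(6.6) = 23.2 − 12.64 + 146.65 − 15.51 = 141.7.
∂Q_x/∂p = −1.58, so E_p = (−1.58)·(8/141.7) ≈ -0.09.
|E_p| < 1: demand is inelastic.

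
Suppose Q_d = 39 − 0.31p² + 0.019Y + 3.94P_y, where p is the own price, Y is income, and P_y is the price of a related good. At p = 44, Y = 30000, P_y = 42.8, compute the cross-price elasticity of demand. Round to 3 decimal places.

Evaluating quantity at (p, Y, P_y) gives Q_d = 39 − 0.31(44)² + 0.019(30000) + 3.94(42.8) = 39 − 600.16 + 570 + 168.632 = 177.472.
∂Q_d/∂P_y = +3.94, so E_xy = 3.94·(42.8/177.472) ≈ 0.950.
E_xy > 0: the goods are substitutes.

0.950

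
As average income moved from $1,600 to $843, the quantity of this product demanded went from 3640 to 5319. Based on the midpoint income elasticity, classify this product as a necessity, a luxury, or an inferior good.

%ΔQ = (5319 − 3640)/[(3640+5319)/2] = 1679/4479.5 ≈ 0.3748.
%ΔM = (843 − 1,600)/[(1,600+843)/2] = -757/1221.5 ≈ -0.6197.
E_I = %ΔQ/%ΔM ≈ -0.605.
E_I < 0: inferior good.

inferior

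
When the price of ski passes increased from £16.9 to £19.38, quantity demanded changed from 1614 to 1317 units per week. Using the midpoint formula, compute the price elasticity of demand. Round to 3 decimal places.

%ΔQ = (1317 − 1614)/[(1614 + 1317)/2] = -297/1465.5 ≈ -0.2027.
%Δp = (19.38 − 16.9)/[(16.9 + 19.38)/2] = 2.48/18.14 ≈ 0.1367.
Arc elasticity E = %ΔQ/%Δp ≈ -0.2027/0.1367 ≈ -1.482.
|E| > 1: demand is elastic over this range.

-1.482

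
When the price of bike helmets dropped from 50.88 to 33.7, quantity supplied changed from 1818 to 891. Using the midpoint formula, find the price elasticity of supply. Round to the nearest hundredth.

%Δq = (891 − 1818)/[(1818 + 891)/2] = -927/1354.5 ≈ -0.6844.
%ΔP = (33.7 − 50.88)/[(50.88 + 33.7)/2] = -17.18/42.29 ≈ -0.4062.
Arc elasticity E = %Δq/%ΔP ≈ -0.6844/-0.4062 ≈ 1.68.
|E| > 1: supply is elastic over this range.

1.68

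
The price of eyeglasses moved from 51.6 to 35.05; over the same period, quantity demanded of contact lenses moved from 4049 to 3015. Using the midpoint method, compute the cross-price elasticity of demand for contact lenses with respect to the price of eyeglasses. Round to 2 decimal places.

%ΔQ_x = (3015 − 4049)/[(4049+3015)/2] = -1034/3532 ≈ -0.2928.
%ΔP_y = (35.05 − 51.6)/[(51.6+35.05)/2] ≈ -0.3820.
E_xy = -0.2928/-0.3820 ≈ 0.77.
E_xy > 0, so contact lenses and eyeglasses are substitutes.

0.77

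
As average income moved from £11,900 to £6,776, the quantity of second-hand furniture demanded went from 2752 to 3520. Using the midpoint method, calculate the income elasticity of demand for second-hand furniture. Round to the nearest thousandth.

-0.446

%ΔQ = (3520 − 2752)/[(2752+3520)/2] = 768/3136 ≈ 0.2449.
%ΔY = (6,776 − 11,900)/[(11,900+6,776)/2] = -5124/9338 ≈ -0.5487.
E_I = %ΔQ/%ΔY ≈ -0.446.
E_I < 0: inferior good.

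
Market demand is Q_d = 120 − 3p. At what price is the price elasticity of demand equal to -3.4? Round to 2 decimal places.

Set −bp/(a − bp) = −3.4 ⇒ bp = 3.4(a − bp) ⇒ bp(1+3.4) = 3.4·a.
p = 3.4·120/(3·4.4) ≈ 30.91.

30.91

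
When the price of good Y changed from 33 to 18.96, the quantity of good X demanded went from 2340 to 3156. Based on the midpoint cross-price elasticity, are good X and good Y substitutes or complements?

complements

%ΔQ_x = (3156 − 2340)/[(2340+3156)/2] = 816/2748 ≈ 0.2969.
%ΔP_y = (18.96 − 33)/[(33+18.96)/2] ≈ -0.5404.
E_xy = 0.2969/-0.5404 ≈ -0.549.
E_xy < 0, so the goods are complements.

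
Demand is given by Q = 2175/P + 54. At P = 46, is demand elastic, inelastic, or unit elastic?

At P = 46, Q = 101.2826.
dQ/dP = −2175/P² = −1.0279.
Point elasticity E = (dQ/dP)·(P/Q) = -1.0279 × 46/101.2826 ≈ -0.467.
|E| ≈ 0.467 < 1, so demand is inelastic.

inelastic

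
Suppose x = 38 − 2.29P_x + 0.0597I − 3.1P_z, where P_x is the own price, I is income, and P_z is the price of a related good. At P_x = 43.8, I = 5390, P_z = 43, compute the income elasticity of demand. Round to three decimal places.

2.550

At the given point, x = 38 − 2.29(43.8) + 0.0597(5390) − 3.1(43) = 38 − 100.302 + 321.783 − 133.3 = 126.181.
∂x/∂I = +0.0597, so E_I = 0.0597·(5390/126.181) ≈ 2.550.
E_I > 1: normal good (luxury).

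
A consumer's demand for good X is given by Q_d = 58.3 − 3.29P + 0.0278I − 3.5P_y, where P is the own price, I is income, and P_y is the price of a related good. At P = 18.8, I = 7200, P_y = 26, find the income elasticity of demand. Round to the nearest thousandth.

1.895

At the given point, Q_d = 58.3 − 3.29(18.8) + 0.0278(7200) − 3.5(26) = 58.3 − 61.852 + 200.16 − 91 = 105.608.
∂Q_d/∂I = +0.0278, so E_I = 0.0278·(7200/105.608) ≈ 1.895.
E_I > 1: normal good (luxury).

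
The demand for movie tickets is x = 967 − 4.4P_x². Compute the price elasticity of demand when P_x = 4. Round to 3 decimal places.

At P_x = 4, x = 896.6.
dx/dP_x = −2·4.4·P_x = −35.2.
Point elasticity E = (dx/dP_x)·(P_x/x) = -35.2 × 4/896.6 ≈ -0.157.
|E| < 1, so demand is inelastic at this price.

-0.157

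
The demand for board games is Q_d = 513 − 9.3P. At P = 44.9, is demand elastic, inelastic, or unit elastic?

At P = 44.9, Q_d = 95.43.
dQ_d/dP = −9.3.
Point elasticity E = (dQ_d/dP)·(P/Q_d) = -9.3 × 44.9/95.43 ≈ -4.376.
|E| ≈ 4.376 > 1, so demand is elastic.

elastic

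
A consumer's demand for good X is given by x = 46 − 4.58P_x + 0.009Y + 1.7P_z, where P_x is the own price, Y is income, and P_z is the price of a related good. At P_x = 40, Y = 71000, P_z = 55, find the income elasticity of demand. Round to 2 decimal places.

At the given point, x = 46 − 4.58(40) + 0.009(71000) + 1.7(55) = 46 − 183.2 + 639 + 93.5 = 595.3.
∂x/∂Y = +0.009, so E_I = 0.009·(71000/595.3) ≈ 1.07.
E_I > 1: normal good (luxury).

1.07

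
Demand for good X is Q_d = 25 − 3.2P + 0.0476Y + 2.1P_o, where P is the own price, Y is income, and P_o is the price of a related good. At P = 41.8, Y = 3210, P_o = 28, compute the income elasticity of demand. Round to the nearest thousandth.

Substituting, Q_d = 25 − 3.2(41.8) + 0.0476(3210) + 2.1(28) = 25 − 133.76 + 152.796 + 58.8 = 102.836.
∂Q_d/∂Y = +0.0476, so E_I = 0.0476·(3210/102.836) ≈ 1.486.
E_I > 1: normal good (luxury).

1.486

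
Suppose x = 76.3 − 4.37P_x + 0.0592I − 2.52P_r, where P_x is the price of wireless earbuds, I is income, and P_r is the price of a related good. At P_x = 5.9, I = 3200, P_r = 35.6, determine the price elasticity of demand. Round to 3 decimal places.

-0.172

First evaluate x: 76.3 − 4.37(5.9) + 0.0592(3200) − 2.52(35.6) = 76.3 − 25.783 + 189.44 − 89.712 = 150.245.
∂x/∂P_x = −4.37, so E_p = (−4.37)·(5.9/150.245) ≈ -0.172.
|E_p| < 1: demand is inelastic.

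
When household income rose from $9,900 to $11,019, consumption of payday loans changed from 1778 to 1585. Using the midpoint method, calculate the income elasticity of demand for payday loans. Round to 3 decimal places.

-1.073

%ΔQ = (1585 − 1778)/[(1778+1585)/2] = -193/1681.5 ≈ -0.1148.
%ΔM = (11,019 − 9,900)/[(9,900+11,019)/2] = 1119/10459.5 ≈ 0.1070.
E_I = %ΔQ/%ΔM ≈ -1.073.
E_I < 0: inferior good.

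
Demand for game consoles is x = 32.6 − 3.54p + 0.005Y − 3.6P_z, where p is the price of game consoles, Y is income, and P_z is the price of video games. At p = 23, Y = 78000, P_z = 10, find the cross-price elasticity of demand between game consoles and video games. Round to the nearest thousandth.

x = 32.6 − 3.54(23) + 0.005(78000) − 3.6(10) = 32.6 − 81.42 + 390 − 36 = 305.18.
∂x/∂P_z = −3.6, so E_xy = -3.6·(10/305.18) ≈ -0.118.
E_xy < 0: the goods are complements.

-0.118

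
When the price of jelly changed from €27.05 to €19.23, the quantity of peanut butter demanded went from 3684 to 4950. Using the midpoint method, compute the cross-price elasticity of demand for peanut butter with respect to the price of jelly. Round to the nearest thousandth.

-0.868

%ΔQ_x = (4950 − 3684)/[(3684+4950)/2] = 1266/4317 ≈ 0.2933.
%ΔP_y = (19.23 − 27.05)/[(27.05+19.23)/2] ≈ -0.3379.
E_xy = 0.2933/-0.3379 ≈ -0.868.
E_xy < 0, so peanut butter and jelly are complements.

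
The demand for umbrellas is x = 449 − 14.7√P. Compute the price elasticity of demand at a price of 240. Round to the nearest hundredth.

At P = 240, x = 221.2686.
dx/dP = −14.7/(2√P) = −14.7/(2·15.4919).
Point elasticity E = (dx/dP)·(P/x) = -0.4744 × 240/221.2686 ≈ -0.51.
|E| < 1, so demand is inelastic at this price.

-0.51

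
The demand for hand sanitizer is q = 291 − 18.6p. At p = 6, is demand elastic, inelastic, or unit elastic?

At p = 6, q = 179.4.
dq/dp = −18.6.
Point elasticity E = (dq/dp)·(p/q) = -18.6 × 6/179.4 ≈ -0.622.
|E| ≈ 0.622 < 1, so demand is inelastic.

inelastic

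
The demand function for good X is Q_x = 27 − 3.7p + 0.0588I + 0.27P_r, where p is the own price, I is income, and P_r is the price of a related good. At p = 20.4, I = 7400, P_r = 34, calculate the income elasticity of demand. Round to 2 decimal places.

1.10

Substituting, Q_x = 27 − 3.7(20.4) + 0.0588(7400) + 0.27(34) = 27 − 75.48 + 435.12 + 9.18 = 395.82.
∂Q_x/∂I = +0.0588, so E_I = 0.0588·(7400/395.82) ≈ 1.10.
E_I > 1: normal good (luxury).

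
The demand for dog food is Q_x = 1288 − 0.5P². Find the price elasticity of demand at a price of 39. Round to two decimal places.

At P = 39, Q_x = 527.5.
dQ_x/dP = −2·0.5·P = −39.
Point elasticity E = (dQ_x/dP)·(P/Q_x) = -39 × 39/527.5 ≈ -2.88.
|E| > 1, so demand is elastic at this price.

-2.88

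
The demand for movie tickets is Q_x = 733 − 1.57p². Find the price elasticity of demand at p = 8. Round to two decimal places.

-0.32

At p = 8, Q_x = 632.52.
dQ_x/dp = −2·1.57·p = −25.12.
Point elasticity E = (dQ_x/dp)·(p/Q_x) = -25.12 × 8/632.52 ≈ -0.32.
|E| < 1, so demand is inelastic at this price.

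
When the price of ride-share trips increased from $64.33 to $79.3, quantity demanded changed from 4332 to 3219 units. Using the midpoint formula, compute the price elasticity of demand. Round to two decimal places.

-1.41

%Δq = (3219 − 4332)/[(4332 + 3219)/2] = -1113/3775.5 ≈ -0.2948.
%ΔP = (79.3 − 64.33)/[(64.33 + 79.3)/2] = 14.97/71.815 ≈ 0.2085.
Arc elasticity E = %Δq/%ΔP ≈ -0.2948/0.2085 ≈ -1.41.
|E| > 1: demand is elastic over this range.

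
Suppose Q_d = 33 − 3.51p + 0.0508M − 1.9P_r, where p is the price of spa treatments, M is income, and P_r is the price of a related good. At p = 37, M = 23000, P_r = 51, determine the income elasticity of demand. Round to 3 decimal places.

1.199

First evaluate Q_d: 33 − 3.51(37) + 0.0508(23000) − 1.9(51) = 33 − 129.87 + 1168.4 − 96.9 = 974.63.
∂Q_d/∂M = +0.0508, so E_I = 0.0508·(23000/974.63) ≈ 1.199.
E_I > 1: normal good (luxury).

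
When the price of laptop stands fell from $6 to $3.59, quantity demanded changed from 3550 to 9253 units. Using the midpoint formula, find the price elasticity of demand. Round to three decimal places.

%ΔQ = (9253 − 3550)/[(3550 + 9253)/2] = 5703/6401.5 ≈ 0.8909.
%Δp = (3.59 − 6)/[(6 + 3.59)/2] = -2.41/4.795 ≈ -0.5026.
Arc elasticity E = %ΔQ/%Δp ≈ 0.8909/-0.5026 ≈ -1.773.
|E| > 1: demand is elastic over this range.

-1.773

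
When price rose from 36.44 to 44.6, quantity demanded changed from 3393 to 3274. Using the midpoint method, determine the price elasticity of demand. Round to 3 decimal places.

%Δq = (3274 − 3393)/[(3393 + 3274)/2] = -119/3333.5 ≈ -0.0357.
%ΔP = (44.6 − 36.44)/[(36.44 + 44.6)/2] = 8.16/40.52 ≈ 0.2014.
Arc elasticity E = %Δq/%ΔP ≈ -0.0357/0.2014 ≈ -0.177.
|E| < 1: demand is inelastic over this range.

-0.177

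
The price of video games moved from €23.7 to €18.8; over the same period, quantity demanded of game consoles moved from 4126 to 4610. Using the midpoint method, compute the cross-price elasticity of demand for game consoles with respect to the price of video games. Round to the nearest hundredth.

%ΔQ_x = (4610 − 4126)/[(4126+4610)/2] = 484/4368 ≈ 0.1108.
%ΔP_y = (18.8 − 23.7)/[(23.7+18.8)/2] ≈ -0.2306.
E_xy = 0.1108/-0.2306 ≈ -0.48.
E_xy < 0, so game consoles and video games are complements.

-0.48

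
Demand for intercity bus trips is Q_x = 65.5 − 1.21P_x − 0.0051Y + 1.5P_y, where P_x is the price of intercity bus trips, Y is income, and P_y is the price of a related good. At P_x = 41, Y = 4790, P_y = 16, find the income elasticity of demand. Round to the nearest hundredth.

Substituting, Q_x = 65.5 − 1.21(41) − 0.0051(4790) + 1.5(16) = 65.5 − 49.61 − 24.429 + 24 = 15.461.
∂Q_x/∂Y = −0.0051, so E_I = -0.0051·(4790/15.461) ≈ -1.58.
E_I < 0: inferior good.

-1.58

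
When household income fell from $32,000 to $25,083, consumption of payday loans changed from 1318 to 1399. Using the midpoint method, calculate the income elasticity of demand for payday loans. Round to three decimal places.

-0.246

%ΔQ = (1399 − 1318)/[(1318+1399)/2] = 81/1358.5 ≈ 0.0596.
%ΔY = (25,083 − 32,000)/[(32,000+25,083)/2] = -6917/28541.5 ≈ -0.2423.
E_I = %ΔQ/%ΔY ≈ -0.246.
E_I < 0: inferior good.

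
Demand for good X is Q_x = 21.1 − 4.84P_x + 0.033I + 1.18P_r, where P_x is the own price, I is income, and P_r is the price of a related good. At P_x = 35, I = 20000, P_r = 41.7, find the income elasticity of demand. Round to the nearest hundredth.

At the given point, Q_x = 21.1 − 4.84(35) + 0.033(20000) + 1.18(41.7) = 21.1 − 169.4 + 660 + 49.206 = 560.906.
∂Q_x/∂I = +0.033, so E_I = 0.033·(20000/560.906) ≈ 1.18.
E_I > 1: normal good (luxury).

1.18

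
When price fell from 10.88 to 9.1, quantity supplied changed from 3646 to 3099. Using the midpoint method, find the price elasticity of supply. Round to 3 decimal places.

%ΔQ = (3099 − 3646)/[(3646 + 3099)/2] = -547/3372.5 ≈ -0.1622.
%Δp = (9.1 − 10.88)/[(10.88 + 9.1)/2] = -1.78/9.99 ≈ -0.1782.
Arc elasticity E = %ΔQ/%Δp ≈ -0.1622/-0.1782 ≈ 0.910.
|E| < 1: supply is inelastic over this range.

0.910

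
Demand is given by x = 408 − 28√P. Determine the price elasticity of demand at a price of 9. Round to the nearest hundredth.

At P = 9, x = 324.
dx/dP = −28/(2√P) = −28/(2·3).
Point elasticity E = (dx/dP)·(P/x) = -4.6667 × 9/324 ≈ -0.13.
|E| < 1, so demand is inelastic at this price.

-0.13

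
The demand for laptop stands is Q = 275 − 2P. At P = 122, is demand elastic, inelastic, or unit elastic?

elastic

At P = 122, Q = 31.
dQ/dP = −2.
Point elasticity E = (dQ/dP)·(P/Q) = -2 × 122/31 ≈ -7.871.
|E| ≈ 7.871 > 1, so demand is elastic.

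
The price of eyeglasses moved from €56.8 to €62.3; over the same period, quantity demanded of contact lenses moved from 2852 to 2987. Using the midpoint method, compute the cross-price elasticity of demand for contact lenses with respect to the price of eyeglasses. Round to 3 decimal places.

0.501

%ΔQ_x = (2987 − 2852)/[(2852+2987)/2] = 135/2919.5 ≈ 0.0462.
%ΔP_y = (62.3 − 56.8)/[(56.8+62.3)/2] ≈ 0.0924.
E_xy = 0.0462/0.0924 ≈ 0.501.
E_xy > 0, so contact lenses and eyeglasses are substitutes.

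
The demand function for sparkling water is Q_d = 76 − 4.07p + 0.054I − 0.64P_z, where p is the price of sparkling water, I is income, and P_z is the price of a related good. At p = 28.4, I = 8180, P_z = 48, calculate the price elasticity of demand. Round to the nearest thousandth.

First evaluate Q_d: 76 − 4.07(28.4) + 0.054(8180) − 0.64(48) = 76 − 115.588 + 441.72 − 30.72 = 371.412.
∂Q_d/∂p = −4.07, so E_p = (−4.07)·(28.4/371.412) ≈ -0.311.
|E_p| < 1: demand is inelastic.

-0.311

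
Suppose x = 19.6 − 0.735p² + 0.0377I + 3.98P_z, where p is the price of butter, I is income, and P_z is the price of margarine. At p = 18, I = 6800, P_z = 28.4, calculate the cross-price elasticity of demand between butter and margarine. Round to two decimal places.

0.75

Substituting, x = 19.6 − 0.735(18)² + 0.0377(6800) + 3.98(28.4) = 19.6 − 238.14 + 256.36 + 113.032 = 150.852.
∂x/∂P_z = +3.98, so E_xy = 3.98·(28.4/150.852) ≈ 0.75.
E_xy > 0: the goods are substitutes.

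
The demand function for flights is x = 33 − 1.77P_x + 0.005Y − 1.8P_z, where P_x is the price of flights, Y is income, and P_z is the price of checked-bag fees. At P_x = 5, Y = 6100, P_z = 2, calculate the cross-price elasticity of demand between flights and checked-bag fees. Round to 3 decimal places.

Substituting, x = 33 − 1.77(5) + 0.005(6100) − 1.8(2) = 33 − 8.85 + 30.5 − 3.6 = 51.05.
∂x/∂P_z = −1.8, so E_xy = -1.8·(2/51.05) ≈ -0.071.
E_xy < 0: the goods are complements.

-0.071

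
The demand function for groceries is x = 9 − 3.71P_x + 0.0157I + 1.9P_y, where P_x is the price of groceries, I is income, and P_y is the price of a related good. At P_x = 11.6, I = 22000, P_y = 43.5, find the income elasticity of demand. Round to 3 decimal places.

Evaluating quantity at (P_x, I, P_y) gives x = 9 − 3.71(11.6) + 0.0157(22000) + 1.9(43.5) = 9 − 43.036 + 345.4 + 82.65 = 394.014.
∂x/∂I = +0.0157, so E_I = 0.0157·(22000/394.014) ≈ 0.877.
E_I ∈ (0,1): normal good (necessity).

0.877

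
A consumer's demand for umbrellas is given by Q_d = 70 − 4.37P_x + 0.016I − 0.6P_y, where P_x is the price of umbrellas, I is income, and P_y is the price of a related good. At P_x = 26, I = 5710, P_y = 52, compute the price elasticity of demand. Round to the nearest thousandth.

At the given point, Q_d = 70 − 4.37(26) + 0.016(5710) − 0.6(52) = 70 − 113.62 + 91.36 − 31.2 = 16.54.
∂Q_d/∂P_x = −4.37, so E_p = (−4.37)·(26/16.54) ≈ -6.869.
|E_p| > 1: demand is elastic.

-6.869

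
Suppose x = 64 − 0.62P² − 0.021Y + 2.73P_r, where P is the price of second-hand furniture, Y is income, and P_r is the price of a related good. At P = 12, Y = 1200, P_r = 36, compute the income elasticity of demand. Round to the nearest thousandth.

-0.527

First evaluate x: 64 − 0.62(12)² − 0.021(1200) + 2.73(36) = 64 − 89.28 − 25.2 + 98.28 = 47.8.
∂x/∂Y = −0.021, so E_I = -0.021·(1200/47.8) ≈ -0.527.
E_I < 0: inferior good.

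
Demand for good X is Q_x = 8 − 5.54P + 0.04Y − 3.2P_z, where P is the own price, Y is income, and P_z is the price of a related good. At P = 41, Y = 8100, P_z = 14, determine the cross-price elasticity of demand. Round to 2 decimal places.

-0.75

Q_x = 8 − 5.54(41) + 0.04(8100) − 3.2(14) = 8 − 227.14 + 324 − 44.8 = 60.06.
∂Q_x/∂P_z = −3.2, so E_xy = -3.2·(14/60.06) ≈ -0.75.
E_xy < 0: the goods are complements.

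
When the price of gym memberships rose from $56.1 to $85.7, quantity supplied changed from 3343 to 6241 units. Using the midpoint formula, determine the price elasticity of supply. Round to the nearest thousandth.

1.449

%Δq = (6241 − 3343)/[(3343 + 6241)/2] = 2898/4792 ≈ 0.6048.
%Δp = (85.7 − 56.1)/[(56.1 + 85.7)/2] = 29.6/70.9 ≈ 0.4175.
Arc elasticity E = %Δq/%Δp ≈ 0.6048/0.4175 ≈ 1.449.
|E| > 1: supply is elastic over this range.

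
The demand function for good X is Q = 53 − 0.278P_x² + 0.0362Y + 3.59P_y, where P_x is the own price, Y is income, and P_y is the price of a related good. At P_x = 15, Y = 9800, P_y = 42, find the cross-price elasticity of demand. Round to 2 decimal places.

0.30

Q = 53 − 0.278(15)² + 0.0362(9800) + 3.59(42) = 53 − 62.55 + 354.76 + 150.78 = 495.99.
∂Q/∂P_y = +3.59, so E_xy = 3.59·(42/495.99) ≈ 0.30.
E_xy > 0: the goods are substitutes.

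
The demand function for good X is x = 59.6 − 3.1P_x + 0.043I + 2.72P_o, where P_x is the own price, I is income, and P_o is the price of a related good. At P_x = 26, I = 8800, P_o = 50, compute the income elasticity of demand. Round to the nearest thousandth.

0.767

At the given point, x = 59.6 − 3.1(26) + 0.043(8800) + 2.72(50) = 59.6 − 80.6 + 378.4 + 136 = 493.4.
∂x/∂I = +0.043, so E_I = 0.043·(8800/493.4) ≈ 0.767.
E_I ∈ (0,1): normal good (necessity).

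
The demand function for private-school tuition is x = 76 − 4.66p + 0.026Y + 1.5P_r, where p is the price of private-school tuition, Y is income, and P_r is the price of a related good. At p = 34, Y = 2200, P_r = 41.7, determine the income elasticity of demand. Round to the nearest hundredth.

1.53

First evaluate x: 76 − 4.66(34) + 0.026(2200) + 1.5(41.7) = 76 − 158.44 + 57.2 + 62.55 = 37.31.
∂x/∂Y = +0.026, so E_I = 0.026·(2200/37.31) ≈ 1.53.
E_I > 1: normal good (luxury).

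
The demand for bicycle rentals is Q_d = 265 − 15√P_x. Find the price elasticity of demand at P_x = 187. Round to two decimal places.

At P_x = 187, Q_d = 59.8781.
dQ_d/dP_x = −15/(2√P_x) = −15/(2·13.6748).
Point elasticity E = (dQ_d/dP_x)·(P_x/Q_d) = -0.5485 × 187/59.8781 ≈ -1.71.
|E| > 1, so demand is elastic at this price.

-1.71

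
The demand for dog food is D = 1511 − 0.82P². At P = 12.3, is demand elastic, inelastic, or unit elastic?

At P = 12.3, D = 1386.9422.
dD/dP = −2·0.82·P = −20.172.
Point elasticity E = (dD/dP)·(P/D) = -20.172 × 12.3/1386.9422 ≈ -0.179.
|E| ≈ 0.179 < 1, so demand is inelastic.

inelastic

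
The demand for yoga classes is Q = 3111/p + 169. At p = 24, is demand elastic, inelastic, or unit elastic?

At p = 24, Q = 298.625.
dQ/dp = −3111/p² = −5.401.
Point elasticity E = (dQ/dp)·(p/Q) = -5.401 × 24/298.625 ≈ -0.434.
|E| ≈ 0.434 < 1, so demand is inelastic.

inelastic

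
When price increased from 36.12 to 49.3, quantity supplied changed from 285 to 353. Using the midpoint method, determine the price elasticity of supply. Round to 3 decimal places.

0.691

%Δq = (353 − 285)/[(285 + 353)/2] = 68/319 ≈ 0.2132.
%Δp = (49.3 − 36.12)/[(36.12 + 49.3)/2] = 13.18/42.71 ≈ 0.3086.
Arc elasticity E = %Δq/%Δp ≈ 0.2132/0.3086 ≈ 0.691.
|E| < 1: supply is inelastic over this range.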